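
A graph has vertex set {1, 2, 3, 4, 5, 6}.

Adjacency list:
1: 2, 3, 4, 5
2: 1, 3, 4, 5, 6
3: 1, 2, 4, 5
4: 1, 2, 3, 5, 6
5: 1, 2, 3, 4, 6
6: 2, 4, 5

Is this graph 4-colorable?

No

1, 2, 3, 4, 5 are mutually adjacent (a clique of size 5), so at least 5 colors are needed.
So 4 colors are not enough.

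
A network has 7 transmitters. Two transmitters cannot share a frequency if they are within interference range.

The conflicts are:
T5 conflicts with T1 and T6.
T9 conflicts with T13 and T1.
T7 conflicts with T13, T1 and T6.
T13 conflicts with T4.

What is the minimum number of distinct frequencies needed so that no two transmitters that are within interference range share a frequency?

2

T5 and T6 conflict, so at least 2 frequencies are needed.
Using 2 frequencies: T5=2, T9=2, T7=2, T13=1, T4=2, T1=1, T6=1. No two conflicting transmitters share a frequency.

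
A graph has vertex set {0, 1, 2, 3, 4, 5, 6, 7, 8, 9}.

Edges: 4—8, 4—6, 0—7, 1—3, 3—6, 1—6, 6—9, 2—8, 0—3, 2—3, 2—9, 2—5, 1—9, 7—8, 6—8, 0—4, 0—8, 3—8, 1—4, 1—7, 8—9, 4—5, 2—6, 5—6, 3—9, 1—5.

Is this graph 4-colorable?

No

2, 3, 6, 8, 9 form a clique, so at least 5 colors are needed.
So 4 colors are not enough.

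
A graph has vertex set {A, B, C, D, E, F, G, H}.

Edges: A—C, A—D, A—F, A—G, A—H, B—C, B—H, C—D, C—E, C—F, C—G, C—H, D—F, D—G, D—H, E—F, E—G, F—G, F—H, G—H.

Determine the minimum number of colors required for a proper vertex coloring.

A, C, D, F, G, H form a clique, so at least 6 colors are needed.
A valid assignment using 6 colors: A=6, B=3, C=1, D=5, E=2, F=4, G=3, H=2. No two adjacent vertices share a color.

6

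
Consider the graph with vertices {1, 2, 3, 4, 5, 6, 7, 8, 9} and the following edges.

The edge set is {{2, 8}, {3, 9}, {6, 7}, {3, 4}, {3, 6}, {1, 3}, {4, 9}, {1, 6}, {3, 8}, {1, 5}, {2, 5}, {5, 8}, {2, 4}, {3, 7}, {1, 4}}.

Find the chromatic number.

3

3, 6, 7 form a triangle, so at least 3 colors are needed.
A valid assignment using 3 colors: 1=green, 2=green, 3=red, 4=blue, 5=red, 6=blue, 7=green, 8=blue, 9=green. Every edge joins two different colors.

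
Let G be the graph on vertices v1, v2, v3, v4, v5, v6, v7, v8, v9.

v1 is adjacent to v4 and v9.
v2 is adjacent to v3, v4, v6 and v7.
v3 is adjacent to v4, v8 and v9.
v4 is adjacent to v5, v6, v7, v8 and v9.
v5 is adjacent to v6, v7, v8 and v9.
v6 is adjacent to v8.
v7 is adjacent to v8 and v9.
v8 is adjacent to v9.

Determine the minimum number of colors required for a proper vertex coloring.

v4, v5, v7, v8, v9 are mutually adjacent (a clique of size 5), so at least 5 colors are needed.
One proper 5-coloring: v1=3, v2=3, v3=4, v4=1, v5=4, v6=2, v7=5, v8=3, v9=2. Every edge joins two different colors.

5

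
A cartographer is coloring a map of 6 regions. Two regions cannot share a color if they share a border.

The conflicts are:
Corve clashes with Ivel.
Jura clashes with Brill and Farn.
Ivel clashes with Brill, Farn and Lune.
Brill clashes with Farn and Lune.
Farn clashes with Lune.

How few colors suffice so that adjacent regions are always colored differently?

Ivel, Brill, Farn, Lune pairwise conflict, so at least 4 colors are needed.
4 colors suffice: Corve=1, Jura=2, Ivel=2, Brill=3, Farn=1, Lune=4. Each listed conflict is separated.

4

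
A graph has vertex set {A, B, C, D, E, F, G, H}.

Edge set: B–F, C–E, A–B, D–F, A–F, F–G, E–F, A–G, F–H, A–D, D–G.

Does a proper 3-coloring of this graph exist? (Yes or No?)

No

A, D, F, G are pairwise adjacent (a clique of size 4), so at least 4 colors are needed.
So 3 colors are not enough.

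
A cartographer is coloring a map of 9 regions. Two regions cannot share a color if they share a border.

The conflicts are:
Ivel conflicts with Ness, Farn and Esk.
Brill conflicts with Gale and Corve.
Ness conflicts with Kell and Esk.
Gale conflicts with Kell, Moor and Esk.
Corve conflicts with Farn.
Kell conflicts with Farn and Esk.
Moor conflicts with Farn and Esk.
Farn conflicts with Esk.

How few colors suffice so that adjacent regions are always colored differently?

3

Moor, Farn, Esk are mutually in conflict, so at least 3 colors are needed.
3 colors suffice: color 1 → {Corve, Esk}; color 2 → {Ness, Gale, Farn}; color 3 → {Ivel, Brill, Kell, Moor}. No two conflicting regions share a color.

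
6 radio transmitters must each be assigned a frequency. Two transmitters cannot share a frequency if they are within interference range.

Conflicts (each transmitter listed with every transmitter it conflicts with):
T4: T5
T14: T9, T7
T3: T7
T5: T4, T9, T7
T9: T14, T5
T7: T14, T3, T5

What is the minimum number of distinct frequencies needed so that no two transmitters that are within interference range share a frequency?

2

T14 and T9 conflict, so at least 2 frequencies are needed.
2 frequencies suffice: frequency 1 → {T14, T3, T5}; frequency 2 → {T4, T9, T7}. Each listed conflict is separated.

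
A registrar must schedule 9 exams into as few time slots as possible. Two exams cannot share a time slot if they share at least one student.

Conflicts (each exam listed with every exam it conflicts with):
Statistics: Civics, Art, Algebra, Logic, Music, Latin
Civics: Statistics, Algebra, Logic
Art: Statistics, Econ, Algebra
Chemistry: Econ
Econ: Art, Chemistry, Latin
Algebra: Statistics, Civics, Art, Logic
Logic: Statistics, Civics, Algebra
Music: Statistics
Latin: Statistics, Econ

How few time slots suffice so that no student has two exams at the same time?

Statistics, Civics, Algebra, Logic all conflict with each other, so at least 4 time slots are needed.
A valid assignment using 4 time slots: Statistics=1, Civics=3, Art=3, Chemistry=2, Econ=1, Algebra=2, Logic=4, Music=2, Latin=2. Each listed conflict is separated.

4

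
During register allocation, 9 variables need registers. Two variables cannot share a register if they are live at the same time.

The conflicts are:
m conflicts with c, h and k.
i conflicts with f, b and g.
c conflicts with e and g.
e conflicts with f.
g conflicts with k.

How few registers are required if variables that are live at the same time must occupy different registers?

3

The cycle g-i-f-e-c-g has odd length 5, so it cannot be 2-colored; at least 3 registers are needed.
Using 3 registers: m=1, i=1, c=3, h=2, e=1, f=2, b=2, g=2, k=3. Every pair that conflicts lands in different registers.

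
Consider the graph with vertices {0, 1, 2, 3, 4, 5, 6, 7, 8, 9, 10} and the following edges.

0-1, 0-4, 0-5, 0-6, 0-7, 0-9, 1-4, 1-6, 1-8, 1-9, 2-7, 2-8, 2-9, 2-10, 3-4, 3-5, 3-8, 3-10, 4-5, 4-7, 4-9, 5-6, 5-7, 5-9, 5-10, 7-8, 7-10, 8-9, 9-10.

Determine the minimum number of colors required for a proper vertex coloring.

4

0, 4, 5, 7 are mutually adjacent (a clique of size 4), so at least 4 colors are needed.
A valid assignment using 4 colors: 0=yellow, 1=red, 2=red, 3=blue, 4=green, 5=red, 6=blue, 7=blue, 8=green, 9=blue, 10=green. No two adjacent vertices share a color.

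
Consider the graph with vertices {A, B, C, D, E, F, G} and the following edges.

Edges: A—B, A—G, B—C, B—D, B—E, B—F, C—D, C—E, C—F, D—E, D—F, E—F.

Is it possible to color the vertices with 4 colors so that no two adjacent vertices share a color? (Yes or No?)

No

B, C, D, E, F are pairwise adjacent (a clique of size 5), so at least 5 colors are needed.
So 4 colors are not enough.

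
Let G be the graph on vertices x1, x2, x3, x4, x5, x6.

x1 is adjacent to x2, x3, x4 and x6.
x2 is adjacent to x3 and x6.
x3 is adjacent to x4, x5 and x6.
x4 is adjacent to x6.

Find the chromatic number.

x1, x3, x4, x6 form a clique, so at least 4 colors are needed.
4 colors suffice: x1=2, x2=4, x3=1, x4=4, x5=2, x6=3. No two adjacent vertices share a color.

4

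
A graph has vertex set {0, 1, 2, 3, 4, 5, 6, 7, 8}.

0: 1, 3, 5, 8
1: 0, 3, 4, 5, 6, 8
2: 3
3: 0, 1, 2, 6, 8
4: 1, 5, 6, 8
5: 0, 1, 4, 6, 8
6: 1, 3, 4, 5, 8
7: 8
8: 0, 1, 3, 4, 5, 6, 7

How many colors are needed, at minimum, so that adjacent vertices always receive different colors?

1, 4, 5, 6, 8 are pairwise adjacent (a clique of size 5), so at least 5 colors are needed.
5 colors suffice: color a → {2, 8}; color b → {1, 7}; color c → {3, 5}; color d → {0, 6}; color e → {4}. Every edge joins two different colors.

5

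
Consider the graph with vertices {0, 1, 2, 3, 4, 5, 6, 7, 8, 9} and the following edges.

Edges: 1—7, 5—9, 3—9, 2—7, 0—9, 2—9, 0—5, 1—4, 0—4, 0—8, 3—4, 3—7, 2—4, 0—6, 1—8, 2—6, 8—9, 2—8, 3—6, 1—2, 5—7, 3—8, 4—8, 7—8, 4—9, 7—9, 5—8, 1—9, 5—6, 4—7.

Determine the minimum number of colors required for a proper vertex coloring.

1, 2, 4, 7, 8, 9 are mutually adjacent (a clique of size 6), so at least 6 colors are needed.
6 colors suffice: color red → {6, 8}; color blue → {9}; color green → {0, 7}; color yellow → {4, 5}; color purple → {2, 3}; color orange → {1}. Every edge joins two different colors.

6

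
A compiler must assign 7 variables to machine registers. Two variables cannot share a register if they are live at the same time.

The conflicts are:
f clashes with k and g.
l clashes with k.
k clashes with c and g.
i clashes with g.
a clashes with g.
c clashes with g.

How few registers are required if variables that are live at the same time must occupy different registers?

3

k, c, g are mutually in conflict, so at least 3 registers are needed.
3 registers suffice: register 1 → {l, g}; register 2 → {k, i, a}; register 3 → {f, c}. Every pair that conflicts lands in different registers.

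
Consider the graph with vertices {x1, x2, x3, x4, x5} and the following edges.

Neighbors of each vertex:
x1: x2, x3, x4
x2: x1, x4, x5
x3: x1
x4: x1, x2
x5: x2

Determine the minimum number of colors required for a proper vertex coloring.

3

x1, x2, x4 are mutually adjacent, so at least 3 colors are needed.
3 colors suffice: color 1 → {x1, x5}; color 2 → {x2, x3}; color 3 → {x4}. Every edge joins two different colors.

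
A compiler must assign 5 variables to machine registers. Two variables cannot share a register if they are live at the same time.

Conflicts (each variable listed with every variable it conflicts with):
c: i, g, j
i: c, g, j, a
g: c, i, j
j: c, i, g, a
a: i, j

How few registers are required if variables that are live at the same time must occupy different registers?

c, i, g, j pairwise conflict, so at least 4 registers are needed.
Using 4 registers: c=3, i=2, g=4, j=1, a=3. Every pair that conflicts lands in different registers.

4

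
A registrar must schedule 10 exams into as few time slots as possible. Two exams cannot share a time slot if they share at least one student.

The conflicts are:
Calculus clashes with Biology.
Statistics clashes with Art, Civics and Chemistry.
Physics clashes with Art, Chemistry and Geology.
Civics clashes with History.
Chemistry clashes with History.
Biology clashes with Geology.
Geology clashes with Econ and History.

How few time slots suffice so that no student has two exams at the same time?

Statistics and Civics conflict, so at least 2 time slots are needed.
Using 2 time slots: Calculus=1, Statistics=2, Physics=2, Art=1, Civics=1, Chemistry=1, Biology=2, Geology=1, Econ=2, History=2. No two conflicting exams share a time slot.

2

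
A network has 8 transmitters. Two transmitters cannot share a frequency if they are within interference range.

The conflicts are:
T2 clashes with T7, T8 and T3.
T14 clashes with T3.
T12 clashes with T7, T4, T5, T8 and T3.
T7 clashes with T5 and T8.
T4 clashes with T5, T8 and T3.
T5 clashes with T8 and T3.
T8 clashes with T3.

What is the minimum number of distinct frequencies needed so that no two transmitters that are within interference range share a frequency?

5

T12, T4, T5, T8, T3 are mutually in conflict, so at least 5 frequencies are needed.
5 frequencies suffice: T2=3, T14=1, T12=3, T7=2, T4=5, T5=4, T8=1, T3=2. Every pair that conflicts lands in different frequencies.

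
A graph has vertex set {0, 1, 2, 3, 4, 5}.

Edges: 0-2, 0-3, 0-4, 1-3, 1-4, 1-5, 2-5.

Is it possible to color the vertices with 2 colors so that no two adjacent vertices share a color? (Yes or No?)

No

The cycle 0-2-5-1-4-0 has odd length 5, so it cannot be 2-colored; at least 3 colors are needed.
So 2 colors are not enough.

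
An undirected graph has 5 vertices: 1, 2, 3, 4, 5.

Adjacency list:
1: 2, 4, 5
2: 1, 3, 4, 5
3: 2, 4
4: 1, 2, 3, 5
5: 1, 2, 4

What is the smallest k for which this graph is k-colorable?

4

1, 2, 4, 5 are pairwise adjacent (a clique of size 4), so at least 4 colors are needed.
4 colors suffice: color red → {4}; color blue → {2}; color green → {3, 5}; color yellow → {1}. Every edge joins two different colors.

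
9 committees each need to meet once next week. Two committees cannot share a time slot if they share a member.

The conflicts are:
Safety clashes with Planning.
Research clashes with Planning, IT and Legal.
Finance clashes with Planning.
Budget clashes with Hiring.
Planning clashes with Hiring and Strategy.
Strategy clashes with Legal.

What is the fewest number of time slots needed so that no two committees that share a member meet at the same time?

Research and Legal conflict, so at least 2 time slots are needed.
2 time slots suffice: time slot 1 → {Budget, Planning, IT, Legal}; time slot 2 → {Safety, Research, Finance, Hiring, Strategy}. Each listed conflict is separated.

2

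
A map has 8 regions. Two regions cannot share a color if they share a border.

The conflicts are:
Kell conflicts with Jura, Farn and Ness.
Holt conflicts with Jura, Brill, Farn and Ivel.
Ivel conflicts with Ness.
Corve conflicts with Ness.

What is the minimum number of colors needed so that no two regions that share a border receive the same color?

The cycle Kell-Farn-Holt-Ivel-Ness-Kell has odd length 5, so it cannot be 2-colored; at least 3 colors are needed.
3 colors suffice: color 1 → {Kell, Holt, Corve}; color 2 → {Jura, Brill, Farn, Ness}; color 3 → {Ivel}. Every pair that conflicts lands in different colors.

3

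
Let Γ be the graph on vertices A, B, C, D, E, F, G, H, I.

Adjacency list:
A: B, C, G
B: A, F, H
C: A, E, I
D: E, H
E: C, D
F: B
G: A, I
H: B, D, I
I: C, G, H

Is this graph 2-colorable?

The cycle I-H-B-A-G-I has odd length 5, so it cannot be 2-colored; at least 3 colors are needed.
So 2 colors are not enough.

No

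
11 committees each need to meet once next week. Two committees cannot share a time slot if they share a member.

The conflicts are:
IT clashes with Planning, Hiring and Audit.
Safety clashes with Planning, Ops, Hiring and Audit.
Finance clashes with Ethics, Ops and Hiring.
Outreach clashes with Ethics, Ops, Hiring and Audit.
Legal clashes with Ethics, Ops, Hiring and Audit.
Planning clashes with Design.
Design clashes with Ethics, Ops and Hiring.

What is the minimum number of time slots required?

2

Legal and Hiring conflict, so at least 2 time slots are needed.
2 time slots suffice: time slot 1 → {Planning, Ethics, Ops, Hiring, Audit}; time slot 2 → {IT, Safety, Finance, Outreach, Legal, Design}. Every pair that conflicts lands in different time slots.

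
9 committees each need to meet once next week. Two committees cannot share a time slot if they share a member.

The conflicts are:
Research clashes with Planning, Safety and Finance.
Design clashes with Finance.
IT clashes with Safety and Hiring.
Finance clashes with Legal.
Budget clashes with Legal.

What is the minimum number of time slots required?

2

Design and Finance conflict, so at least 2 time slots are needed.
2 time slots suffice: time slot 1 → {Planning, Safety, Finance, Budget, Hiring}; time slot 2 → {Research, Design, IT, Legal}. No two conflicting committees share a time slot.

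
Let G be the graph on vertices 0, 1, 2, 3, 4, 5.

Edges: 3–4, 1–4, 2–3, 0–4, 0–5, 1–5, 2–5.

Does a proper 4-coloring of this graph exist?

The chromatic number is 3. The cycle 5-2-3-4-1-5 has odd length 5, so it cannot be 2-colored; at least 3 colors are needed.
3 colors suffice: color red → {4, 5}; color blue → {0, 1, 3}; color green → {2}.
Since 4 ≥ 3, a proper 4-coloring certainly exists.

Yes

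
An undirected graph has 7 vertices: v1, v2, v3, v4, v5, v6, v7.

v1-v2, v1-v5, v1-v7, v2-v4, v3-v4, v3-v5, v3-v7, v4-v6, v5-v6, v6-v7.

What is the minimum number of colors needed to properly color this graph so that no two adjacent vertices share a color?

The cycle v7-v3-v4-v2-v1-v7 has odd length 5, so it cannot be 2-colored; at least 3 colors are needed.
One proper 3-coloring: v1=2, v2=3, v3=2, v4=1, v5=1, v6=2, v7=1. Each edge has distinct colors on its endpoints.

3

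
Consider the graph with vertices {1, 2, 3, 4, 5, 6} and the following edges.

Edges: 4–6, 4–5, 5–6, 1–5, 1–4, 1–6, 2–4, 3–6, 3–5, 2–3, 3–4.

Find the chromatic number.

4

3, 4, 5, 6 are pairwise adjacent (a clique of size 4), so at least 4 colors are needed.
4 colors suffice: color red → {4}; color blue → {1, 3}; color green → {2, 5}; color yellow → {6}. Every edge joins two different colors.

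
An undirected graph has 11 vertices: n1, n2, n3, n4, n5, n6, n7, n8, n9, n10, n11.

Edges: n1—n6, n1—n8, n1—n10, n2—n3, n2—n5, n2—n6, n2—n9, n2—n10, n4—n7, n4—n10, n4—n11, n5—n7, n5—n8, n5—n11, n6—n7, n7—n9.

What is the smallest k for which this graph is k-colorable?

3

The cycle n5-n7-n6-n1-n8-n5 has odd length 5, so it cannot be 2-colored; at least 3 colors are needed.
A valid assignment using 3 colors: n1=1, n2=1, n3=2, n4=3, n5=2, n6=2, n7=1, n8=3, n9=2, n10=2, n11=1. Every edge joins two different colors.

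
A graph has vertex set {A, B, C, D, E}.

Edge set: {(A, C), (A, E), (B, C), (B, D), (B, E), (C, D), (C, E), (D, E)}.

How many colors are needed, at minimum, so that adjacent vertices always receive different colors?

B, C, D, E form a clique, so at least 4 colors are needed.
4 colors suffice: color red → {C}; color blue → {E}; color green → {A, B}; color yellow → {D}. Every edge joins two different colors.

4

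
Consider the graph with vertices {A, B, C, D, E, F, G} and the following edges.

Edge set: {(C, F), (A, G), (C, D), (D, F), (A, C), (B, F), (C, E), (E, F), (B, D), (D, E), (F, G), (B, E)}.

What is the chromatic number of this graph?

4

B, D, E, F are mutually adjacent (a clique of size 4), so at least 4 colors are needed.
4 colors suffice: color 1 → {A, F}; color 2 → {E, G}; color 3 → {D}; color 4 → {B, C}. No two adjacent vertices share a color.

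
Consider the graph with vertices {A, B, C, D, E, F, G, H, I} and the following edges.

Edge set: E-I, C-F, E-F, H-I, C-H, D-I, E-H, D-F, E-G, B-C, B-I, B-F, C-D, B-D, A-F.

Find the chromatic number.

4

B, C, D, F are mutually adjacent (a clique of size 4), so at least 4 colors are needed.
4 colors suffice: A=2, B=3, C=2, D=4, E=2, F=1, G=1, H=3, I=1. No two adjacent vertices share a color.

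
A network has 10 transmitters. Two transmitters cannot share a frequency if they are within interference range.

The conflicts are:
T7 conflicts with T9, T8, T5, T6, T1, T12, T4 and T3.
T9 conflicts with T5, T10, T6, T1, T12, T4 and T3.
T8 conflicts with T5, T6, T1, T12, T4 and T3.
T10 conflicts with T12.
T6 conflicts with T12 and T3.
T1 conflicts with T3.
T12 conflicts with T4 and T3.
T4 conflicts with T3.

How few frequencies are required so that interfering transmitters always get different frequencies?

T7, T8, T6, T12, T3 are mutually in conflict, so at least 5 frequencies are needed.
5 frequencies suffice: frequency 1 → {T9, T8}; frequency 2 → {T7, T10}; frequency 3 → {T5, T3}; frequency 4 → {T1, T12}; frequency 5 → {T6, T4}. Each listed conflict is separated.

5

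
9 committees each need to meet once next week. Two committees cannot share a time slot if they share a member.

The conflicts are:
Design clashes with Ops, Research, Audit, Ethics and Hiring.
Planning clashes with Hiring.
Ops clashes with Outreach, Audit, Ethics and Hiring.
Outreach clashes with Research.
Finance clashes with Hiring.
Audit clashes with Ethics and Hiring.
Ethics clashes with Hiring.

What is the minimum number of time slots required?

5

Design, Ops, Audit, Ethics, Hiring all conflict with each other, so at least 5 time slots are needed.
5 time slots suffice: time slot 1 → {Outreach, Hiring}; time slot 2 → {Planning, Ops, Finance, Research}; time slot 3 → {Design}; time slot 4 → {Audit}; time slot 5 → {Ethics}. Each listed conflict is separated.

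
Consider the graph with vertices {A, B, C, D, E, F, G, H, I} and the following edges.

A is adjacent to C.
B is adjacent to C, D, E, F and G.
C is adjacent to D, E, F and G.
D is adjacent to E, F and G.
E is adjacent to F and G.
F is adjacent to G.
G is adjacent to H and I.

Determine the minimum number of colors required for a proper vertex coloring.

B, C, D, E, F, G form a clique, so at least 6 colors are needed.
6 colors suffice: A=1, B=6, C=2, D=3, E=5, F=4, G=1, H=2, I=2. No two adjacent vertices share a color.

6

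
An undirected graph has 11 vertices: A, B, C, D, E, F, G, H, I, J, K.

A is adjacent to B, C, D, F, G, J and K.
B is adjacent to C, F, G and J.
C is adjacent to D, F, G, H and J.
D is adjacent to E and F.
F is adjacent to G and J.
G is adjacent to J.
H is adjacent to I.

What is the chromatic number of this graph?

A, B, C, F, G, J are mutually adjacent (a clique of size 6), so at least 6 colors are needed.
A valid assignment using 6 colors: A=1, B=5, C=2, D=4, E=1, F=3, G=4, H=1, I=2, J=6, K=2. Every edge joins two different colors.

6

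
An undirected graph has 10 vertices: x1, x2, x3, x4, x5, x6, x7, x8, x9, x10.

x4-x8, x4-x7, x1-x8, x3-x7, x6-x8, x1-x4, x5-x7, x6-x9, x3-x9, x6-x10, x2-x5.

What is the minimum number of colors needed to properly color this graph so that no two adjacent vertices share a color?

3

x1, x4, x8 form a triangle, so at least 3 colors are needed.
3 colors suffice: color 1 → {x3, x4, x5, x6}; color 2 → {x2, x7, x8, x9, x10}; color 3 → {x1}. Every edge joins two different colors.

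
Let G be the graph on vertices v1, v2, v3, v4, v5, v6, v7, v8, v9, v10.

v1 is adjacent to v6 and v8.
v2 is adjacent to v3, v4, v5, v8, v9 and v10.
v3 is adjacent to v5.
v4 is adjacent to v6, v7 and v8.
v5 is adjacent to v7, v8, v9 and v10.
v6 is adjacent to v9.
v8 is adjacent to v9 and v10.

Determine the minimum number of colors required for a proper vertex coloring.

v2, v5, v8, v10 are pairwise adjacent (a clique of size 4), so at least 4 colors are needed.
A valid assignment using 4 colors: v1=2, v2=3, v3=1, v4=2, v5=2, v6=1, v7=1, v8=1, v9=4, v10=4. No two adjacent vertices share a color.

4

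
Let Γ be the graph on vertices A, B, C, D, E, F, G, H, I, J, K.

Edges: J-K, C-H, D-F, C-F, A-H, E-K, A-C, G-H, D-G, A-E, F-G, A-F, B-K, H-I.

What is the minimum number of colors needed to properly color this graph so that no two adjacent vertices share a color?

A, C, H are mutually adjacent, so at least 3 colors are needed.
3 colors suffice: color red → {F, H, K}; color blue → {A, B, G, I, J}; color green → {C, D, E}. Each edge has distinct colors on its endpoints.

3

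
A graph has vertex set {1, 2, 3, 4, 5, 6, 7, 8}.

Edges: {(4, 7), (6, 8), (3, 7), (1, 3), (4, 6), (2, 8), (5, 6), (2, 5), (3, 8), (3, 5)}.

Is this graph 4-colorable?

The chromatic number is 3. The cycle 6-5-3-7-4-6 has odd length 5, so it cannot be 2-colored; at least 3 colors are needed.
3 colors suffice: color red → {2, 3, 6}; color blue → {1, 5, 7, 8}; color green → {4}.
Since 4 ≥ 3, a proper 4-coloring certainly exists.

Yes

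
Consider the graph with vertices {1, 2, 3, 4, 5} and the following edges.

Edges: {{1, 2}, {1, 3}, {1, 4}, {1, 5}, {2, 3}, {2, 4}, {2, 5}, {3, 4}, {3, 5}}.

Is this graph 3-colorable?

1, 2, 3, 4 are mutually adjacent (a clique of size 4), so at least 4 colors are needed.
So 3 colors are not enough.

No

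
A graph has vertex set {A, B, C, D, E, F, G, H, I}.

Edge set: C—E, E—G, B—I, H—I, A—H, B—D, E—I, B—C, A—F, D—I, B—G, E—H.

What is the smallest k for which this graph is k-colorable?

E, H, I are pairwise adjacent, so at least 3 colors are needed.
3 colors suffice: color red → {A, C, G, I}; color blue → {B, E, F}; color green → {D, H}. Every edge joins two different colors.

3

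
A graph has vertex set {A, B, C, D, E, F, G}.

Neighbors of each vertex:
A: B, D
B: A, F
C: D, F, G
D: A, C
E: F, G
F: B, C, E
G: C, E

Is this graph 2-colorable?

No

The cycle C-D-A-B-F-C has odd length 5, so it cannot be 2-colored; at least 3 colors are needed.
So 2 colors are not enough.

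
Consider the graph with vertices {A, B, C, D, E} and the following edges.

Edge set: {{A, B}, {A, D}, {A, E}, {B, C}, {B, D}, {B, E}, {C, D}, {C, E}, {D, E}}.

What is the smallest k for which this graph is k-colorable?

4

B, C, D, E form a clique, so at least 4 colors are needed.
One proper 4-coloring: A=yellow, B=green, C=yellow, D=red, E=blue. Each edge has distinct colors on its endpoints.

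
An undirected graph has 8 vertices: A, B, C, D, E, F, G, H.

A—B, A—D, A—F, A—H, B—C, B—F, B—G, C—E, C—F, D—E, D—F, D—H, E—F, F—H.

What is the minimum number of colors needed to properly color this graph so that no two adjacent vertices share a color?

4

A, D, F, H are pairwise adjacent (a clique of size 4), so at least 4 colors are needed.
4 colors suffice: color red → {F, G}; color blue → {B, D}; color green → {A, C}; color yellow → {E, H}. Each edge has distinct colors on its endpoints.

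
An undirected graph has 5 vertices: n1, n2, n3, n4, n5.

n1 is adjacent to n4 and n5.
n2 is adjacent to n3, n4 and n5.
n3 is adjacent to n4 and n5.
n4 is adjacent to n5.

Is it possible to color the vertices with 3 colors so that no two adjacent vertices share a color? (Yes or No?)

No

n2, n3, n4, n5 form a clique, so at least 4 colors are needed.
So 3 colors are not enough.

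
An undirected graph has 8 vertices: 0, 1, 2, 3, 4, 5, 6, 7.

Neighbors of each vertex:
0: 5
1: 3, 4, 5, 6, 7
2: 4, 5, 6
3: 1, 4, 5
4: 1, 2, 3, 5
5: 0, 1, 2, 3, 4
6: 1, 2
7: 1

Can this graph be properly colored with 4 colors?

Yes

The chromatic number is 4. 1, 3, 4, 5 are pairwise adjacent (a clique of size 4), so at least 4 colors are needed.
4 colors suffice: 0=blue, 1=blue, 2=blue, 3=yellow, 4=green, 5=red, 6=red, 7=red.
That is already a proper 4-coloring.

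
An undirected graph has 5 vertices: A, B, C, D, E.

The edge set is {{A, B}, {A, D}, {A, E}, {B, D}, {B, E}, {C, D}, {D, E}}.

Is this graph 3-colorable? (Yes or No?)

A, B, D, E form a clique, so at least 4 colors are needed.
So 3 colors are not enough.

No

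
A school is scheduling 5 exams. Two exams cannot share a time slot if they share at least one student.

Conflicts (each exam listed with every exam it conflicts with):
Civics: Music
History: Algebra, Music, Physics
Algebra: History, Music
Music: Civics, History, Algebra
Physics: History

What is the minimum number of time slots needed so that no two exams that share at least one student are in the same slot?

History, Algebra, Music all conflict with each other, so at least 3 time slots are needed.
3 time slots suffice: time slot 1 → {Civics, History}; time slot 2 → {Music, Physics}; time slot 3 → {Algebra}. Every pair that conflicts lands in different time slots.

3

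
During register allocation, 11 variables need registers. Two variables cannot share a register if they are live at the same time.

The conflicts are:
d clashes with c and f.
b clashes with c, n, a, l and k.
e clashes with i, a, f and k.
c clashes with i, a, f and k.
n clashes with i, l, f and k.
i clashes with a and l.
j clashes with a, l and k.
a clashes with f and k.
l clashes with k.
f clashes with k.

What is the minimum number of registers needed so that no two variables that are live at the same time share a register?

b, n, l, k are mutually in conflict, so at least 4 registers are needed.
4 registers suffice: register 1 → {d, i, k}; register 2 → {a, l}; register 3 → {b, j, f}; register 4 → {e, c, n}. Each listed conflict is separated.

4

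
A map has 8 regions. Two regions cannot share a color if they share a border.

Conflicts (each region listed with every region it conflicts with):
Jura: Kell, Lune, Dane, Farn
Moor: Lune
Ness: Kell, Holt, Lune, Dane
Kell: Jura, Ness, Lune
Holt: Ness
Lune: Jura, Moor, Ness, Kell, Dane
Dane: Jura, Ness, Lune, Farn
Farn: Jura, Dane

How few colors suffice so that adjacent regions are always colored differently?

Jura, Dane, Farn pairwise conflict, so at least 3 colors are needed.
A valid assignment using 3 colors: Jura=2, Moor=2, Ness=2, Kell=3, Holt=1, Lune=1, Dane=3, Farn=1. No two conflicting regions share a color.

3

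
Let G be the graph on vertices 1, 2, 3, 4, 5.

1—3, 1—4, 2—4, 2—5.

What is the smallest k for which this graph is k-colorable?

2 and 4 are adjacent, so at least 2 colors are needed.
2 colors suffice: color a → {1, 2}; color b → {3, 4, 5}. Every edge joins two different colors.

2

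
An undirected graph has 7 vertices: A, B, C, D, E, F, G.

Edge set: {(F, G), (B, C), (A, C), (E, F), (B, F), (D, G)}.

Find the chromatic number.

F and G are adjacent, so at least 2 colors are needed.
2 colors suffice: A=blue, B=blue, C=red, D=red, E=blue, F=red, G=blue. Every edge joins two different colors.

2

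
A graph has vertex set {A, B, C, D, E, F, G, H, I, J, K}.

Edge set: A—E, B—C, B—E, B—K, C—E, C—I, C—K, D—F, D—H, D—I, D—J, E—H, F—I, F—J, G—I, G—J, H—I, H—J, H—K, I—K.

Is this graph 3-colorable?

Yes

The chromatic number is 3. B, C, E form a triangle, so at least 3 colors are needed.
3 colors suffice: color 1 → {A, B, I, J}; color 2 → {C, F, G, H}; color 3 → {D, E, K}.
That is already a proper 3-coloring.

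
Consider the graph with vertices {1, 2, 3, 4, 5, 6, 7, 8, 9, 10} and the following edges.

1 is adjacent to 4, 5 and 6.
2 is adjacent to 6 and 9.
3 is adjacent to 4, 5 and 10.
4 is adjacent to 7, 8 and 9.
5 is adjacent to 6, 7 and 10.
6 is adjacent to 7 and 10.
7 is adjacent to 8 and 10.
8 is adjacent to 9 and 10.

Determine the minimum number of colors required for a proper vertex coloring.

5, 6, 7, 10 form a clique, so at least 4 colors are needed.
4 colors suffice: color a → {1, 3, 7, 9}; color b → {2, 4, 10}; color c → {5, 8}; color d → {6}. Every edge joins two different colors.

4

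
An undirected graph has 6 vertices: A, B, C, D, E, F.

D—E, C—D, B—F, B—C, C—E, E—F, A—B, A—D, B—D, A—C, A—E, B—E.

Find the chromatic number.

A, B, C, D, E form a clique, so at least 5 colors are needed.
One proper 5-coloring: A=4, B=2, C=3, D=5, E=1, F=3. Every edge joins two different colors.

5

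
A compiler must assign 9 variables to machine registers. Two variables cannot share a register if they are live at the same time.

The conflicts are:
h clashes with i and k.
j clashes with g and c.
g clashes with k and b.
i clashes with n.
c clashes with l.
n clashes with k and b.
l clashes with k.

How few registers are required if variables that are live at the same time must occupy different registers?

The cycle c-l-k-g-j-c has odd length 5, so it cannot be 2-colored; at least 3 registers are needed.
3 registers suffice: register 1 → {j, i, k, b}; register 2 → {h, g, n, l}; register 3 → {c}. Each listed conflict is separated.

3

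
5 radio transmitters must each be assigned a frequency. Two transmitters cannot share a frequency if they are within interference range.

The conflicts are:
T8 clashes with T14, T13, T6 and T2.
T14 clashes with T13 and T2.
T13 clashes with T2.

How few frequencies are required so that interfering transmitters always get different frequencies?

4

T8, T14, T13, T2 are mutually in conflict, so at least 4 frequencies are needed.
4 frequencies suffice: frequency 1 → {T8}; frequency 2 → {T6, T2}; frequency 3 → {T14}; frequency 4 → {T13}. Each listed conflict is separated.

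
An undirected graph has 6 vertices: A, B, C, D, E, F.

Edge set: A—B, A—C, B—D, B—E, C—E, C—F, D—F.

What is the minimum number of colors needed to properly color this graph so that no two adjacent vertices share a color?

3

The cycle E-B-D-F-C-E has odd length 5, so it cannot be 2-colored; at least 3 colors are needed.
3 colors suffice: color 1 → {B, C}; color 2 → {A, D, E}; color 3 → {F}. Every edge joins two different colors.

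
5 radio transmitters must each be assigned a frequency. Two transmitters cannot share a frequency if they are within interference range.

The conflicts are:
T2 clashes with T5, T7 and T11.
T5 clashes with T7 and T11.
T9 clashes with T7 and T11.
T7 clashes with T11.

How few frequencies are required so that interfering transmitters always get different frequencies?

4

T2, T5, T7, T11 all conflict with each other, so at least 4 frequencies are needed.
4 frequencies suffice: T2=4, T5=3, T9=3, T7=2, T11=1. Each listed conflict is separated.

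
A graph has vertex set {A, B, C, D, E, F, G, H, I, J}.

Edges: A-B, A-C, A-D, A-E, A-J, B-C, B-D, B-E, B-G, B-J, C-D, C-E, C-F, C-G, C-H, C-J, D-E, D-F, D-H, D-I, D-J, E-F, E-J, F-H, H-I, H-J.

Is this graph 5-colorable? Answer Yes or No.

No

A, B, C, D, E, J are pairwise adjacent (a clique of size 6), so at least 6 colors are needed.
So 5 colors are not enough.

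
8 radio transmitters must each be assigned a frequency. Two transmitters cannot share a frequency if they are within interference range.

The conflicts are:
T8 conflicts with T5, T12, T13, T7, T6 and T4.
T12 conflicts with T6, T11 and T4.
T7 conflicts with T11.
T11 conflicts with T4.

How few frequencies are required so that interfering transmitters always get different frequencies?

3

T8, T12, T6 all conflict with each other, so at least 3 frequencies are needed.
3 frequencies suffice: frequency 1 → {T8, T11}; frequency 2 → {T5, T12, T13, T7}; frequency 3 → {T6, T4}. Every pair that conflicts lands in different frequencies.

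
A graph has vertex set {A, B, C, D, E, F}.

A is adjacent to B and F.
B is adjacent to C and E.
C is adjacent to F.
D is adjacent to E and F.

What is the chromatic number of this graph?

The cycle A-B-E-D-F-A has odd length 5, so it cannot be 2-colored; at least 3 colors are needed.
3 colors suffice: color 1 → {B, F}; color 2 → {A, C, E}; color 3 → {D}. No two adjacent vertices share a color.

3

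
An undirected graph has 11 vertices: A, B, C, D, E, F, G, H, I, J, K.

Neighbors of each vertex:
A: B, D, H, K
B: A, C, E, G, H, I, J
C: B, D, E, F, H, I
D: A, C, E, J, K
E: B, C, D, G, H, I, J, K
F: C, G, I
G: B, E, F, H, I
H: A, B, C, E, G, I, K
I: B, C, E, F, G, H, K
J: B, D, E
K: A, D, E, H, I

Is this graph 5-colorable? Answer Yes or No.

The chromatic number is 5. B, C, E, H, I are pairwise adjacent (a clique of size 5), so at least 5 colors are needed.
5 colors suffice: color 1 → {A, E, F}; color 2 → {D, H}; color 3 → {I, J}; color 4 → {B, K}; color 5 → {C, G}.
That is already a proper 5-coloring.

Yes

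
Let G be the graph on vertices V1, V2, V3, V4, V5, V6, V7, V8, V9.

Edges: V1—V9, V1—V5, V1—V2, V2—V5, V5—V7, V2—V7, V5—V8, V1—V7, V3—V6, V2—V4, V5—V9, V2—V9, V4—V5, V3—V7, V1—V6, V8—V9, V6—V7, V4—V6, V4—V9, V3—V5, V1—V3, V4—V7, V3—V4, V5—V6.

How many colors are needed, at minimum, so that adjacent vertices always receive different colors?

V1, V3, V5, V6, V7 are mutually adjacent (a clique of size 5), so at least 5 colors are needed.
5 colors suffice: V1=2, V2=4, V3=4, V4=2, V5=1, V6=5, V7=3, V8=2, V9=3. Every edge joins two different colors.

5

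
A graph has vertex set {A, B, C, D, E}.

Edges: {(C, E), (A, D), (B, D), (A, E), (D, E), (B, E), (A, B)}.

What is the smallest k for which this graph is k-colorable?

4

A, B, D, E are pairwise adjacent (a clique of size 4), so at least 4 colors are needed.
A valid assignment using 4 colors: A=2, B=3, C=2, D=4, E=1. No two adjacent vertices share a color.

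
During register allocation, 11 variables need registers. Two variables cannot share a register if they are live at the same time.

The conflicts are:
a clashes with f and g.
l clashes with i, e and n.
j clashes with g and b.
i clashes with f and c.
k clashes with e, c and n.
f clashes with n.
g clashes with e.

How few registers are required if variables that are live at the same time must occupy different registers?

The cycle c-k-e-l-i-c has odd length 5, so it cannot be 2-colored; at least 3 registers are needed.
Using 3 registers: a=1, l=2, j=1, i=1, k=2, f=2, g=2, e=1, b=2, c=3, n=1. Each listed conflict is separated.

3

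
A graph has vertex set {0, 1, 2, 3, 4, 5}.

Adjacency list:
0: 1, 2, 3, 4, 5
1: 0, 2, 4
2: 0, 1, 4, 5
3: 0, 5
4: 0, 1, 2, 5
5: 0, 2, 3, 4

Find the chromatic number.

4

0, 1, 2, 4 are mutually adjacent (a clique of size 4), so at least 4 colors are needed.
4 colors suffice: color a → {0}; color b → {3, 4}; color c → {2}; color d → {1, 5}. Every edge joins two different colors.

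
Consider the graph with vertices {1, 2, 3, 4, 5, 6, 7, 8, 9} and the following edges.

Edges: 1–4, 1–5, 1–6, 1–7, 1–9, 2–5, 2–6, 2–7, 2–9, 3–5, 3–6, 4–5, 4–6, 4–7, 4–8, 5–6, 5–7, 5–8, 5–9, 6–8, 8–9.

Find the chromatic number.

4

4, 5, 6, 8 are mutually adjacent (a clique of size 4), so at least 4 colors are needed.
4 colors suffice: color a → {5}; color b → {6, 7, 9}; color c → {1, 2, 3, 8}; color d → {4}. Each edge has distinct colors on its endpoints.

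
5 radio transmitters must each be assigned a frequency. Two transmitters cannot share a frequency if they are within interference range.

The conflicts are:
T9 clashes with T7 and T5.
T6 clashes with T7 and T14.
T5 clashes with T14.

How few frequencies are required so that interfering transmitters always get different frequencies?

The cycle T5-T9-T7-T6-T14-T5 has odd length 5, so it cannot be 2-colored; at least 3 frequencies are needed.
Using 3 frequencies: T9=2, T6=3, T7=1, T5=1, T14=2. Each listed conflict is separated.

3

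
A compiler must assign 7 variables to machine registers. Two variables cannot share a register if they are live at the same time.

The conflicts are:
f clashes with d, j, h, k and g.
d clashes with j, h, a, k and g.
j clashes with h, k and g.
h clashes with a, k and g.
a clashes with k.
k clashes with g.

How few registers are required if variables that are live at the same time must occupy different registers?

f, d, j, h, k, g all conflict with each other, so at least 6 registers are needed.
6 registers suffice: register 1 → {d}; register 2 → {h}; register 3 → {k}; register 4 → {j, a}; register 5 → {g}; register 6 → {f}. No two conflicting variables share a register.

6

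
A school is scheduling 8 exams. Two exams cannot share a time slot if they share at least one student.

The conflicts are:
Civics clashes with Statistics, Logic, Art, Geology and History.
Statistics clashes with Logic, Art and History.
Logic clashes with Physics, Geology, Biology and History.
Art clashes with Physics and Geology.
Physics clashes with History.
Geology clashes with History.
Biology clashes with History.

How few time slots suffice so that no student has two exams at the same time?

4

Civics, Logic, Geology, History are mutually in conflict, so at least 4 time slots are needed.
A valid assignment using 4 time slots: Civics=3, Statistics=4, Logic=1, Art=1, Physics=3, Geology=4, Biology=3, History=2. No two conflicting exams share a time slot.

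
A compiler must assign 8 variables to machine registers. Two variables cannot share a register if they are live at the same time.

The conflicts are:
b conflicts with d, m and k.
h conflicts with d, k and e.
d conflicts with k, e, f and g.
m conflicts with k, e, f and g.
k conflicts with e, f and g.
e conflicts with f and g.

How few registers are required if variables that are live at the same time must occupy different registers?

4

m, k, e, f pairwise conflict, so at least 4 registers are needed.
4 registers suffice: register 1 → {k}; register 2 → {b, e}; register 3 → {d, m}; register 4 → {h, f, g}. Every pair that conflicts lands in different registers.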